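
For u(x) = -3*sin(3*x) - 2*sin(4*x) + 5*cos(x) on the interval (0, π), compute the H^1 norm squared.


||u||_{H^1(0,π)}^2 = -64/3 + 104*π

u'(x) = -5*sin(x) - 9*cos(3*x) - 8*cos(4*x).
Expand u² and (u')² and integrate term by term on (0, π), using: for integers n ≥ 1, ∫_0^π sin²(nx) dx = ∫_0^π cos²(nx) dx = π/2; for n ≠ n', ∫_0^π sin(nx)sin(n'x) dx = ∫_0^π cos(nx)cos(n'x) dx = 0; and by product-to-sum, ∫_0^π sin(nx)cos(n'x) dx = ½∫_0^π [sin((n+n')x) + sin((n−n')x)] dx, which is 0 when n+n' is even and 2n/(n²−n'²) when n+n' is odd (it need not vanish on (0, π)).
  u² squared terms: (-3)²·∫sin(3x)² dx = 9·π/2 = 9*π/2;  (-2)²·∫sin(4x)² dx = 4·π/2 = 2*π;  (5)²·∫cos(x)² dx = 25·π/2 = 25*π/2.
  u² cross terms: 2·(-3)·(-2)·∫sin(3x)·sin(4x) dx = 12·(0) = 0;  2·(-3)·(5)·∫sin(3x)·cos(x) dx = -30·(0) = 0;  2·(-2)·(5)·∫sin(4x)·cos(x) dx = -20·(8/15) = -32/3.
  So ∫_0^π u² dx = 9*π/2 + 2*π + 25*π/2 + 0 + 0 − 32/3 = -32/3 + 19*π.
  (u')² squared terms: (-9)²·∫cos(3x)² dx = 81·π/2 = 81*π/2;  (-8)²·∫cos(4x)² dx = 64·π/2 = 32*π;  (-5)²·∫sin(x)² dx = 25·π/2 = 25*π/2.
  (u')² cross terms: 2·(-9)·(-8)·∫cos(3x)·cos(4x) dx = 144·(0) = 0;  2·(-9)·(-5)·∫cos(3x)·sin(x) dx = 90·(0) = 0;  2·(-8)·(-5)·∫cos(4x)·sin(x) dx = 80·(-2/15) = -32/3.
  So ∫_0^π (u')² dx = 81*π/2 + 32*π + 25*π/2 + 0 + 0 − 32/3 = -32/3 + 85*π.
||u||_{H^1}^2 = (-32/3 + 19*π) + (-32/3 + 85*π) = -64/3 + 104*π.


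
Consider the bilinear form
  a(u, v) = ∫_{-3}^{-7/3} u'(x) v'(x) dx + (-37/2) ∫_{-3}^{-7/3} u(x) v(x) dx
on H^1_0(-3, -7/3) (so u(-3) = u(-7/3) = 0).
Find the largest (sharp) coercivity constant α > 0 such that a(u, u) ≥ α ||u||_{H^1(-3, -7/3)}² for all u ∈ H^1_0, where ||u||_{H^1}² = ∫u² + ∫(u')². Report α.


α = (-74 + 9*π^2)/(4 + 9*π^2)

Coercivity of a(·,·) on H^1_0(-3, -7/3) means a(u, u) ≥ α ||u||_{H^1}² for every u ∈ H^1_0.
The interval has length L = 2/3, and Poincaré/coercivity depend only on L. Here a(u, u) = ∫(u')² + (-37/2)·∫u².
Here c = -37/2 < 0 with |c| < (π/L)² = 9*π^2/4, so coercivity still holds. The condition a(u,u) ≥ α||u||_{H^1}² reads (1−α)∫(u')² ≥ (α−c)∫u². Any admissible α is ≤ 1 (rapidly oscillating u have ∫u²/∫(u')² → 0), and α = 1 would force 0 ≥ (1−c)∫u², impossible since c < 1; so 1−α > 0. By the sharp Poincaré inequality on H^1_0 of an interval of length L, ∫(u')² ≥ (π/L)²∫u² with equality for the first sine mode sin(π(x−x₀)/L) (x₀ the left endpoint), so the inequality holds for all u iff (1−α)(π/L)² ≥ α − c, i.e. α ≤ ((π/L)² + c)/((π/L)² + 1) = (1 + c(L/π)²)/(1 + (L/π)²). (Direct route, valid since c ≤ 0: Poincaré gives c∫u² ≥ c(L/π)²∫(u')², so a(u,u) ≥ (1 + c(L/π)²)∫(u')², while ||u||_{H^1}² ≤ (1 + (L/π)²)∫(u')²; dividing yields the same α.) With (π/L)² = 9*π^2/4 and c = -37/2, the largest admissible constant is α = ((π/L)² + c)/((π/L)² + 1).
Simplifying, α = (-74 + 9*π^2)/(4 + 9*π^2).


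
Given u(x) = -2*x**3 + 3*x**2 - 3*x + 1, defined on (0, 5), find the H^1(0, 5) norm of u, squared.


||u||_{H^1}^2 = 524725/14

The H^1 norm (squared) on an interval (0, L) is
  ||u||_{H^1}^2 = ∫_0^L u(x)^2 dx + ∫_0^L u'(x)^2 dx.
Compute u'(x) = -6*x**2 + 6*x - 3.
Then u(x)^2 = 4*x**6 - 12*x**5 + 21*x**4 - 22*x**3 + 15*x**2 - 6*x + 1 and u'(x)^2 = 36*x**4 - 72*x**3 + 72*x**2 - 36*x + 9.
Integrate each monomial from 0 to 5 using ∫_0^5 c·x^n dx = c·5^(n+1)/(n+1):
  ∫_0^5 u(x)^2 dx = ∫_0^5 (4*x^6 - 12*x^5 + 21*x^4 - 22*x^3 + 15*x^2 - 6*x + 1) dx. Term by term:
    ∫_0^5 4*x^6 dx = 312500/7;  ∫_0^5 -12*x^5 dx = -31250;  ∫_0^5 21*x^4 dx = 13125;
    ∫_0^5 -22*x^3 dx = -6875/2;  ∫_0^5 15*x^2 dx = 625;  ∫_0^5 -6*x dx = -75;
    ∫_0^5 1 dx = 5.
  Sum: 312500/7 − 31250 + 13125 − 6875/2 + 625 − 75 + 5 = 330895/14.
  ∫_0^5 u'(x)^2 dx = ∫_0^5 (36*x^4 - 72*x^3 + 72*x^2 - 36*x + 9) dx. Term by term:
    ∫_0^5 36*x^4 dx = 22500;  ∫_0^5 -72*x^3 dx = -11250;  ∫_0^5 72*x^2 dx = 3000;
    ∫_0^5 -36*x dx = -450;  ∫_0^5 9 dx = 45.
  Sum: 22500 − 11250 + 3000 − 450 + 45 = 13845.
Adding: ||u||_{H^1}^2 = 330895/14 + 13845 = 524725/14.


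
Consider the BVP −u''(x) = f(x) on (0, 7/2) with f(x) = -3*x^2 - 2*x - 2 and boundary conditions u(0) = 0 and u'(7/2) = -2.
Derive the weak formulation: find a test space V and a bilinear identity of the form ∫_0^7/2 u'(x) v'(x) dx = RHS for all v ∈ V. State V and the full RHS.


V = {v ∈ H^1(0, 7/2) : v(0) = 0} (test functions vanish at x = 0 where u is specified); weak form: ∫_0^7/2 u'v' dx = ∫_0^7/2 (-3*x^2 - 2*x - 2) v dx − 2·v(7/2) for all v ∈ V.

Multiply both sides by a test function v and integrate from 0 to 7/2:
  ∫_0^7/2 −u''(x) v(x) dx = ∫_0^7/2 f(x) v(x) dx.
Integrate the LHS by parts once:
  ∫_0^7/2 −u'' v dx = −[u'(x) v(x)]_0^7/2 + ∫_0^7/2 u'(x) v'(x) dx.
Thus ∫_0^7/2 u'(x) v'(x) dx = ∫_0^7/2 f(x) v(x) dx + [u'(x) v(x)]_0^7/2.
Choose V so that boundary terms are either known or forced to vanish.
Mixed BC: u(0) = 0 (Dirichlet) and u'(7/2) = -2 (Neumann). Define V = {v ∈ H^1(0, 7/2) : v(0) = 0}. Then [u' v]_0^7/2 = u'(7/2)·v(7/2) − u'(0)·0 = − 2·v(7/2).
Weak formulation: find u (satisfying any essential BC) such that ∫_0^7/2 u'(x) v'(x) dx = ∫_0^7/2 f v dx − 2·v(7/2) for all v ∈ V (Dirichlet at 0 absorbed into V; Neumann datum at x = 7/2 contributes the boundary term).
Substituting f(x) = -3*x^2 - 2*x - 2, the right-hand side is ∫_0^7/2 (-3*x^2 - 2*x - 2) v dx − 2·v(7/2).


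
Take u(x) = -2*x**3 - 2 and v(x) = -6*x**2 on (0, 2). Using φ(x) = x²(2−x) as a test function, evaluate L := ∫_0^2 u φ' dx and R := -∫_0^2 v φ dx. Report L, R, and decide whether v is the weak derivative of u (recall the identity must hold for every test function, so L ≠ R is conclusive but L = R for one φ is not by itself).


LHS = 64/5, RHS = 64/5. Yes, v = u' weakly.

u(x) = -2*x**3 - 2, classical derivative u'(x) = -6*x**2.
φ(x) = x²(2−x), so φ'(x) = x*(4 - 3*x).
Note φ(0) = φ(2) = 0, so the boundary term u·φ vanishes.
LHS = ∫_0^2 u(x) φ'(x) dx = ∫_0^2 (6*x^5 - 8*x^4 + 6*x^2 - 8*x) dx. Term by term:
  ∫_0^2 6*x^5 dx = 64;  ∫_0^2 -8*x^4 dx = -256/5;  ∫_0^2 6*x^2 dx = 16;
  ∫_0^2 -8*x dx = -16.
Sum: 64 − 256/5 + 16 − 16 = 64/5.
So LHS = 64/5.
∫_0^2 v(x) φ(x) dx = ∫_0^2 (6*x^5 - 12*x^4) dx. Term by term:
  ∫_0^2 6*x^5 dx = 64;  ∫_0^2 -12*x^4 dx = -384/5.
Sum: 64 − 384/5 = -64/5.
So RHS = -∫_0^2 v(x) φ(x) dx = 64/5.
LHS = RHS, so the identity holds for this test φ.
Moreover u is smooth here and v(x) = u'(x) = -6*x**2 pointwise, so the identity holds for every test function. Hence v is the weak derivative of u.


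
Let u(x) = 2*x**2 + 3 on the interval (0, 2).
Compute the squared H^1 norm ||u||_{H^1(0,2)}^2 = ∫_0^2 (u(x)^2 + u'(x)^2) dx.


||u||_{H^1}^2 = 1774/15

The H^1 norm (squared) on an interval (0, L) is
  ||u||_{H^1}^2 = ∫_0^L u(x)^2 dx + ∫_0^L u'(x)^2 dx.
Compute u'(x) = 4*x.
Then u(x)^2 = 4*x**4 + 12*x**2 + 9 and u'(x)^2 = 16*x**2.
Integrate each monomial from 0 to 2 using ∫_0^2 c·x^n dx = c·2^(n+1)/(n+1):
  ∫_0^2 u(x)^2 dx = ∫_0^2 (4*x^4 + 12*x^2 + 9) dx. Term by term:
    ∫_0^2 4*x^4 dx = 128/5;  ∫_0^2 12*x^2 dx = 32;  ∫_0^2 9 dx = 18.
  Sum: 128/5 + 32 + 18 = 378/5.
  ∫_0^2 u'(x)^2 dx = ∫_0^2 (16*x^2) dx. Term by term:
    ∫_0^2 16*x^2 dx = 128/3.
Adding: ||u||_{H^1}^2 = 378/5 + 128/3 = 1774/15.


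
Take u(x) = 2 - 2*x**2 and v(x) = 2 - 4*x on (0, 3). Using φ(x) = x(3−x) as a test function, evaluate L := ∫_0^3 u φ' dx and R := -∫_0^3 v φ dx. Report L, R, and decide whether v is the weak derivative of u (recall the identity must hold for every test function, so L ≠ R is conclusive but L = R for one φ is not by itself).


LHS = 27, RHS = 18. No, v is not the weak derivative of u.

u(x) = 2 - 2*x**2, classical derivative u'(x) = -4*x.
φ(x) = x(3−x), so φ'(x) = 3 - 2*x.
Note φ(0) = φ(3) = 0, so the boundary term u·φ vanishes.
LHS = ∫_0^3 u(x) φ'(x) dx = ∫_0^3 (4*x^3 - 6*x^2 - 4*x + 6) dx. Term by term:
  ∫_0^3 4*x^3 dx = 81;  ∫_0^3 -6*x^2 dx = -54;  ∫_0^3 -4*x dx = -18;
  ∫_0^3 6 dx = 18.
Sum: 81 − 54 − 18 + 18 = 27.
So LHS = 27.
∫_0^3 v(x) φ(x) dx = ∫_0^3 (4*x^3 - 14*x^2 + 6*x) dx. Term by term:
  ∫_0^3 4*x^3 dx = 81;  ∫_0^3 -14*x^2 dx = -126;  ∫_0^3 6*x dx = 27.
Sum: 81 − 126 + 27 = -18.
So RHS = -∫_0^3 v(x) φ(x) dx = 18.
LHS − RHS = 9 ≠ 0, so the identity fails.
(For a valid weak derivative the identity must hold for EVERY test function, in particular this one. The failure shows v is NOT the weak derivative of u.)
Correct weak derivative would be u'(x) = -4*x.


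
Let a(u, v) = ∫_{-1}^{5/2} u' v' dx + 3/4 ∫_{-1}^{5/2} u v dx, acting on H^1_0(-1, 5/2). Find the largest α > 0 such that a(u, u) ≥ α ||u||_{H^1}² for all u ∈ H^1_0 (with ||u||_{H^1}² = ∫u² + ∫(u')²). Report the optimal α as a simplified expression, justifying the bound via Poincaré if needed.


α = (147 + 16*π^2)/(4*(4*π^2 + 49))

Coercivity of a(·,·) on H^1_0(-1, 5/2) means a(u, u) ≥ α ||u||_{H^1}² for every u ∈ H^1_0.
The interval has length L = 7/2, and Poincaré/coercivity depend only on L. Here a(u, u) = ∫(u')² + (3/4)·∫u².
Here 0 < c = 3/4 < 1. The condition a(u,u) ≥ α||u||_{H^1}² reads (1−α)∫(u')² ≥ (α−c)∫u². Any admissible α is ≤ 1 (rapidly oscillating u have ∫u²/∫(u')² → 0), and α = 1 would force 0 ≥ (1−c)∫u², impossible since c < 1; so 1−α > 0. By the sharp Poincaré inequality on H^1_0 of an interval of length L, ∫(u')² ≥ (π/L)²∫u² with equality for the first sine mode sin(π(x−x₀)/L) (x₀ the left endpoint), so the inequality holds for all u iff (1−α)(π/L)² ≥ α − c, i.e. α ≤ ((π/L)² + c)/((π/L)² + 1) = (1 + c(L/π)²)/(1 + (L/π)²). With (π/L)² = 4*π^2/49 and c = 3/4, the largest admissible constant is α = ((π/L)² + c)/((π/L)² + 1).
Simplifying, α = (147 + 16*π^2)/(4*(4*π^2 + 49)).


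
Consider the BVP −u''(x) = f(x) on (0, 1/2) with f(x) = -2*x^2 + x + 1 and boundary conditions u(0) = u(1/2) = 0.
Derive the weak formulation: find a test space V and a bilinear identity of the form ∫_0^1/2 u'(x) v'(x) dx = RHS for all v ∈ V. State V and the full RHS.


V = H^1_0(0, 1/2) (so v(0) = v(1/2) = 0); weak form: ∫_0^1/2 u'v' dx = ∫_0^1/2 (-2*x^2 + x + 1) v dx for all v ∈ V.

Multiply both sides by a test function v and integrate from 0 to 1/2:
  ∫_0^1/2 −u''(x) v(x) dx = ∫_0^1/2 f(x) v(x) dx.
Integrate the LHS by parts once:
  ∫_0^1/2 −u'' v dx = −[u'(x) v(x)]_0^1/2 + ∫_0^1/2 u'(x) v'(x) dx.
Thus ∫_0^1/2 u'(x) v'(x) dx = ∫_0^1/2 f(x) v(x) dx + [u'(x) v(x)]_0^1/2.
Choose V so that boundary terms are either known or forced to vanish.
u is Dirichlet: u(0) = u(1/2) = 0. Let V = H^1_0(0, 1/2); then v(0) = v(1/2) = 0, and [u' v]_0^1/2 = 0.
Weak formulation: find u (satisfying any essential BC) such that ∫_0^1/2 u'(x) v'(x) dx = ∫_0^1/2 f v dx for all v ∈ V.
Substituting f(x) = -2*x^2 + x + 1, the right-hand side is ∫_0^1/2 (-2*x^2 + x + 1) v dx.


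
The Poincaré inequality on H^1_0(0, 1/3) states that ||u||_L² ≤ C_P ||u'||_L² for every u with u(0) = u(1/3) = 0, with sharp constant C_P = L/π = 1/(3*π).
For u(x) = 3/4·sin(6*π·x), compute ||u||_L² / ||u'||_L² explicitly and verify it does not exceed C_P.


||u||_L² / ||u'||_L² = 1/(6*π) < C_P = 1/(3*π).

u(x) = 3/4·sin(6*π·x), so u'(x) = 9*π*cos(6*π*x)/2.
Writing u(x) = A·sin(kπx/L) with A = 3/4 and k = 2, use ∫_0^L sin²(kπx/L) dx = L/2 and ∫_0^L cos²(kπx/L) dx = L/2.
u² = 9/16·sin²(6*π·x) and (u')² = 81*π^2/4·cos²(6*π·x), and each of sin², cos² integrates to L/2 = 1/6 over (0, 1/3).
∫_0^1/3 u² dx = 3/32, so ||u||_L² = sqrt(6)/8.
∫_0^1/3 (u')² dx = 27*π^2/8, so ||u'||_L² = 3*sqrt(6)*π/4.
Ratio ||u||_L² / ||u'||_L² = 1/(6*π).
Sharp Poincaré constant on H^1_0(0, 1/3) is C_P = L/π = 1/(3*π), achieved by sin(3*π·x).
This is the k = 2 harmonic; the ratio L/(kπ) is strictly less than C_P = L/π, consistent with the sharp inequality ||u||_L² ≤ C_P ||u'||_L².


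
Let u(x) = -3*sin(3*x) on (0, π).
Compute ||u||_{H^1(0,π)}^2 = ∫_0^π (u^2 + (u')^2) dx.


||u||_{H^1(0,π)}^2 = 45*π

u'(x) = -9*cos(3*x).
Expand u² and (u')² and integrate term by term on (0, π), using: for integers n ≥ 1, ∫_0^π sin²(nx) dx = ∫_0^π cos²(nx) dx = π/2; for n ≠ n', ∫_0^π sin(nx)sin(n'x) dx = ∫_0^π cos(nx)cos(n'x) dx = 0; and by product-to-sum, ∫_0^π sin(nx)cos(n'x) dx = ½∫_0^π [sin((n+n')x) + sin((n−n')x)] dx, which is 0 when n+n' is even and 2n/(n²−n'²) when n+n' is odd (it need not vanish on (0, π)).
  u² squared terms: (-3)²·∫sin(3x)² dx = 9·π/2 = 9*π/2.
  So ∫_0^π u² dx = 9*π/2.
  (u')² squared terms: (-9)²·∫cos(3x)² dx = 81·π/2 = 81*π/2.
  So ∫_0^π (u')² dx = 81*π/2.
||u||_{H^1}^2 = (9*π/2) + (81*π/2) = 45*π.


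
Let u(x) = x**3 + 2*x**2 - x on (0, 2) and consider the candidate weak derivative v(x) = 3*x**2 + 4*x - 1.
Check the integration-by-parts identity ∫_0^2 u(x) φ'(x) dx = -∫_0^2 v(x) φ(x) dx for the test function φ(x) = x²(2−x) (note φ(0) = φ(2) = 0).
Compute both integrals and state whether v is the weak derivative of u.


LHS = -172/15, RHS = -172/15. Yes, v = u' weakly.

u(x) = x**3 + 2*x**2 - x, classical derivative u'(x) = 3*x**2 + 4*x - 1.
φ(x) = x²(2−x), so φ'(x) = x*(4 - 3*x).
Note φ(0) = φ(2) = 0, so the boundary term u·φ vanishes.
LHS = ∫_0^2 u(x) φ'(x) dx = ∫_0^2 (-3*x^5 - 2*x^4 + 11*x^3 - 4*x^2) dx. Term by term:
  ∫_0^2 -3*x^5 dx = -32;  ∫_0^2 -2*x^4 dx = -64/5;  ∫_0^2 11*x^3 dx = 44;
  ∫_0^2 -4*x^2 dx = -32/3.
Sum: -32 − 64/5 + 44 − 32/3 = -172/15.
So LHS = -172/15.
∫_0^2 v(x) φ(x) dx = ∫_0^2 (-3*x^5 + 2*x^4 + 9*x^3 - 2*x^2) dx. Term by term:
  ∫_0^2 -3*x^5 dx = -32;  ∫_0^2 2*x^4 dx = 64/5;  ∫_0^2 9*x^3 dx = 36;
  ∫_0^2 -2*x^2 dx = -16/3.
Sum: -32 + 64/5 + 36 − 16/3 = 172/15.
So RHS = -∫_0^2 v(x) φ(x) dx = -172/15.
LHS = RHS, so the identity holds for this test φ.
Moreover u is smooth here and v(x) = u'(x) = 3*x**2 + 4*x - 1 pointwise, so the identity holds for every test function. Hence v is the weak derivative of u.


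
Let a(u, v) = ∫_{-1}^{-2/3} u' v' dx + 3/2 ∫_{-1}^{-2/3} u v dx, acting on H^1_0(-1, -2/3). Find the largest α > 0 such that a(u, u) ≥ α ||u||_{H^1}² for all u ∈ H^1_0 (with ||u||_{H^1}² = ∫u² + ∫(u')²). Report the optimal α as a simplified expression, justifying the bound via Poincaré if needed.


α = 1

Coercivity of a(·,·) on H^1_0(-1, -2/3) means a(u, u) ≥ α ||u||_{H^1}² for every u ∈ H^1_0.
The interval has length L = 1/3, and Poincaré/coercivity depend only on L. Here a(u, u) = ∫(u')² + (3/2)·∫u².
Here c = 3/2 ≥ 1, so a(u,u) = ∫(u')² + c∫u² ≥ ∫(u')² + ∫u² = ||u||_{H^1}², i.e. α = 1 works. No larger α is possible: a(u,u) ≥ α||u||_{H^1}² means (1−α)∫(u')² ≥ (α−c)∫u², and for the modes u_n = sin(nπ(x−x₀)/L) (x₀ the left endpoint) one has ∫u_n²/∫(u_n')² = (L/(nπ))² → 0, so a(u_n,u_n)/||u_n||_{H^1}² → 1. Hence the optimal constant is α = 1.
Therefore α = 1.


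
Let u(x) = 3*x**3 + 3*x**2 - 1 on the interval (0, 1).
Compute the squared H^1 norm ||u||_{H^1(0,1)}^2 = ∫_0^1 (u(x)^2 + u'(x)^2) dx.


||u||_{H^1}^2 = 823/14

The H^1 norm (squared) on an interval (0, L) is
  ||u||_{H^1}^2 = ∫_0^L u(x)^2 dx + ∫_0^L u'(x)^2 dx.
Compute u'(x) = 9*x**2 + 6*x.
Then u(x)^2 = 9*x**6 + 18*x**5 + 9*x**4 - 6*x**3 - 6*x**2 + 1 and u'(x)^2 = 81*x**4 + 108*x**3 + 36*x**2.
Integrate each monomial from 0 to 1 using ∫_0^1 c·x^n dx = c·1^(n+1)/(n+1):
  ∫_0^1 u(x)^2 dx = ∫_0^1 (9*x^6 + 18*x^5 + 9*x^4 - 6*x^3 - 6*x^2 + 1) dx. Term by term:
    ∫_0^1 9*x^6 dx = 9/7;  ∫_0^1 18*x^5 dx = 3;  ∫_0^1 9*x^4 dx = 9/5;
    ∫_0^1 -6*x^3 dx = -3/2;  ∫_0^1 -6*x^2 dx = -2;  ∫_0^1 1 dx = 1.
  Sum: 9/7 + 3 + 9/5 − 3/2 − 2 + 1 = 251/70.
  ∫_0^1 u'(x)^2 dx = ∫_0^1 (81*x^4 + 108*x^3 + 36*x^2) dx. Term by term:
    ∫_0^1 81*x^4 dx = 81/5;  ∫_0^1 108*x^3 dx = 27;  ∫_0^1 36*x^2 dx = 12.
  Sum: 81/5 + 27 + 12 = 276/5.
Adding: ||u||_{H^1}^2 = 251/70 + 276/5 = 823/14.


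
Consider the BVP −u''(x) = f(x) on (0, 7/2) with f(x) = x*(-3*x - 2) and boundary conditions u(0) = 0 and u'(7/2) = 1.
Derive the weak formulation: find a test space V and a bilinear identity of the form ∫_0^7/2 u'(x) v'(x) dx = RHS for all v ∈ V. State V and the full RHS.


V = {v ∈ H^1(0, 7/2) : v(0) = 0} (test functions vanish at x = 0 where u is specified); weak form: ∫_0^7/2 u'v' dx = ∫_0^7/2 (x*(-3*x - 2)) v dx + v(7/2) for all v ∈ V.

Multiply both sides by a test function v and integrate from 0 to 7/2:
  ∫_0^7/2 −u''(x) v(x) dx = ∫_0^7/2 f(x) v(x) dx.
Integrate the LHS by parts once:
  ∫_0^7/2 −u'' v dx = −[u'(x) v(x)]_0^7/2 + ∫_0^7/2 u'(x) v'(x) dx.
Thus ∫_0^7/2 u'(x) v'(x) dx = ∫_0^7/2 f(x) v(x) dx + [u'(x) v(x)]_0^7/2.
Choose V so that boundary terms are either known or forced to vanish.
Mixed BC: u(0) = 0 (Dirichlet) and u'(7/2) = 1 (Neumann). Define V = {v ∈ H^1(0, 7/2) : v(0) = 0}. Then [u' v]_0^7/2 = u'(7/2)·v(7/2) − u'(0)·0 = v(7/2).
Weak formulation: find u (satisfying any essential BC) such that ∫_0^7/2 u'(x) v'(x) dx = ∫_0^7/2 f v dx + v(7/2) for all v ∈ V (Dirichlet at 0 absorbed into V; Neumann datum at x = 7/2 contributes the boundary term).
Substituting f(x) = x*(-3*x - 2), the right-hand side is ∫_0^7/2 (x*(-3*x - 2)) v dx + v(7/2).


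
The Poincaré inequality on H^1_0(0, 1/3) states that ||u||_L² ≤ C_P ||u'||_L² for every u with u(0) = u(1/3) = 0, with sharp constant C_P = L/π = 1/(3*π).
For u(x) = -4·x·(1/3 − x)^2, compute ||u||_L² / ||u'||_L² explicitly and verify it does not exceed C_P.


||u||_L² / ||u'||_L² = sqrt(14)/42 < C_P = 1/(3*π).

u(x) = -4·x·(1/3 − x)^2, so u'(x) = -12*x^2 + 16*x/3 - 4/9.
u(x) = -4·x·(1/3 − x)^2 vanishes at x = 0 and x = 1/3, so u ∈ H^1_0(0, 1/3). Differentiate via the product rule and integrate the resulting polynomials term by term.
  ∫_0^1/3 u² dx = ∫_0^1/3 (16*x^6 - 64*x^5/3 + 32*x^4/3 - 64*x^3/27 + 16*x^2/81) dx. Term by term:
    ∫_0^1/3 16*x^6 dx = 16/15309;  ∫_0^1/3 -64*x^5/3 dx = -32/6561;  ∫_0^1/3 32*x^4/3 dx = 32/3645;
    ∫_0^1/3 -64*x^3/27 dx = -16/2187;  ∫_0^1/3 16*x^2/81 dx = 16/6561.
  Sum: 16/15309 − 32/6561 + 32/3645 − 16/2187 + 16/6561 = 16/229635.
  ∫_0^1/3 (u')² dx = ∫_0^1/3 (144*x^4 - 128*x^3 + 352*x^2/9 - 128*x/27 + 16/81) dx. Term by term:
    ∫_0^1/3 144*x^4 dx = 16/135;  ∫_0^1/3 -128*x^3 dx = -32/81;  ∫_0^1/3 352*x^2/9 dx = 352/729;
    ∫_0^1/3 -128*x/27 dx = -64/243;  ∫_0^1/3 16/81 dx = 16/243.
  Sum: 16/135 − 32/81 + 352/729 − 64/243 + 16/243 = 32/3645.
∫_0^1/3 u² dx = 16/229635, so ||u||_L² = 4*sqrt(35)/2835.
∫_0^1/3 (u')² dx = 32/3645, so ||u'||_L² = 4*sqrt(10)/135.
Ratio ||u||_L² / ||u'||_L² = sqrt(14)/42.
Sharp Poincaré constant on H^1_0(0, 1/3) is C_P = L/π = 1/(3*π), achieved by sin(3*π·x).
A polynomial bump cannot attain the sharp Poincaré constant (only the first sine eigenfunction does), so the ratio is strictly less than C_P, consistent with ||u||_L² ≤ C_P ||u'||_L².


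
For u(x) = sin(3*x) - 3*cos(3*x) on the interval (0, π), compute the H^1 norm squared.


||u||_{H^1(0,π)}^2 = 50*π

u'(x) = 9*sin(3*x) + 3*cos(3*x).
Expand u² and (u')² and integrate term by term on (0, π), using: for integers n ≥ 1, ∫_0^π sin²(nx) dx = ∫_0^π cos²(nx) dx = π/2; for n ≠ n', ∫_0^π sin(nx)sin(n'x) dx = ∫_0^π cos(nx)cos(n'x) dx = 0; and by product-to-sum, ∫_0^π sin(nx)cos(n'x) dx = ½∫_0^π [sin((n+n')x) + sin((n−n')x)] dx, which is 0 when n+n' is even and 2n/(n²−n'²) when n+n' is odd (it need not vanish on (0, π)).
  u² squared terms: (-3)²·∫cos(3x)² dx = 9·π/2 = 9*π/2;  (1)²·∫sin(3x)² dx = 1·π/2 = π/2.
  u² cross terms: 2·(-3)·(1)·∫cos(3x)·sin(3x) dx = -6·(0) = 0.
  So ∫_0^π u² dx = 9*π/2 + π/2 + 0 = 5*π.
  (u')² squared terms: (3)²·∫cos(3x)² dx = 9·π/2 = 9*π/2;  (9)²·∫sin(3x)² dx = 81·π/2 = 81*π/2.
  (u')² cross terms: 2·(3)·(9)·∫cos(3x)·sin(3x) dx = 54·(0) = 0.
  So ∫_0^π (u')² dx = 9*π/2 + 81*π/2 + 0 = 45*π.
||u||_{H^1}^2 = (5*π) + (45*π) = 50*π.


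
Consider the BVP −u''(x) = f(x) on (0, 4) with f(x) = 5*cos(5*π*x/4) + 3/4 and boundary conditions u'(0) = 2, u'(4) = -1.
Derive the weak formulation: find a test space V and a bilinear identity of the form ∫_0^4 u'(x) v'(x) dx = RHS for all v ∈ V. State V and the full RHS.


V = H^1(0, 4) (v unrestricted at boundary; u is determined up to an additive constant); weak form: ∫_0^4 u'v' dx = ∫_0^4 (5*cos(5*π*x/4) + 3/4) v dx − v(4) − 2·v(0) for all v ∈ V.

Multiply both sides by a test function v and integrate from 0 to 4:
  ∫_0^4 −u''(x) v(x) dx = ∫_0^4 f(x) v(x) dx.
Integrate the LHS by parts once:
  ∫_0^4 −u'' v dx = −[u'(x) v(x)]_0^4 + ∫_0^4 u'(x) v'(x) dx.
Thus ∫_0^4 u'(x) v'(x) dx = ∫_0^4 f(x) v(x) dx + [u'(x) v(x)]_0^4.
Choose V so that boundary terms are either known or forced to vanish.
u has inhomogeneous Neumann u'(0) = 2, u'(4) = -1. [u' v]_0^4 = (-1)·v(4) − (2)·v(0) = − v(4) − 2·v(0). Take V = H^1(0, 4); boundary term becomes part of RHS.
Weak formulation: find u (satisfying any essential BC) such that ∫_0^4 u'(x) v'(x) dx = ∫_0^4 f v dx − v(4) − 2·v(0) for all v ∈ V (Neumann data are natural BCs: they enter the RHS as boundary terms).
Substituting f(x) = 5*cos(5*π*x/4) + 3/4, the right-hand side is ∫_0^4 (5*cos(5*π*x/4) + 3/4) v dx − v(4) − 2·v(0).
Compatibility check (pure Neumann): taking v ≡ 1 ∈ V gives 0 = ∫_0^4 f dx + (-1) − (2), i.e. ∫_0^4 f dx must equal u'(0) − u'(4) = 3. Indeed ∫_0^4 (5*cos(5*π*x/4) + 3/4) dx = 3, so the data are compatible. The solution is then unique only up to an additive constant (fix it e.g. by requiring ∫_0^4 u dx = 0).


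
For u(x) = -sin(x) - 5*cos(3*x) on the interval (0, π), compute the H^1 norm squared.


||u||_{H^1(0,π)}^2 = 126*π

u'(x) = 15*sin(3*x) - cos(x).
Expand u² and (u')² and integrate term by term on (0, π), using: for integers n ≥ 1, ∫_0^π sin²(nx) dx = ∫_0^π cos²(nx) dx = π/2; for n ≠ n', ∫_0^π sin(nx)sin(n'x) dx = ∫_0^π cos(nx)cos(n'x) dx = 0; and by product-to-sum, ∫_0^π sin(nx)cos(n'x) dx = ½∫_0^π [sin((n+n')x) + sin((n−n')x)] dx, which is 0 when n+n' is even and 2n/(n²−n'²) when n+n' is odd (it need not vanish on (0, π)).
  u² squared terms: (-1)²·∫sin(x)² dx = 1·π/2 = π/2;  (-5)²·∫cos(3x)² dx = 25·π/2 = 25*π/2.
  u² cross terms: 2·(-1)·(-5)·∫sin(x)·cos(3x) dx = 10·(0) = 0.
  So ∫_0^π u² dx = π/2 + 25*π/2 + 0 = 13*π.
  (u')² squared terms: (-1)²·∫cos(x)² dx = 1·π/2 = π/2;  (15)²·∫sin(3x)² dx = 225·π/2 = 225*π/2.
  (u')² cross terms: 2·(-1)·(15)·∫cos(x)·sin(3x) dx = -30·(0) = 0.
  So ∫_0^π (u')² dx = π/2 + 225*π/2 + 0 = 113*π.
||u||_{H^1}^2 = (13*π) + (113*π) = 126*π.


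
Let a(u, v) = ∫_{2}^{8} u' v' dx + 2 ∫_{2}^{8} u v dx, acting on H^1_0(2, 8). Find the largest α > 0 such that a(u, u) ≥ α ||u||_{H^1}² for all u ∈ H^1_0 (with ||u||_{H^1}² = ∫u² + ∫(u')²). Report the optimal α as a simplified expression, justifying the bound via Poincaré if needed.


α = 1

Coercivity of a(·,·) on H^1_0(2, 8) means a(u, u) ≥ α ||u||_{H^1}² for every u ∈ H^1_0.
The interval has length L = 6, and Poincaré/coercivity depend only on L. Here a(u, u) = ∫(u')² + (2)·∫u².
Here c = 2 ≥ 1, so a(u,u) = ∫(u')² + c∫u² ≥ ∫(u')² + ∫u² = ||u||_{H^1}², i.e. α = 1 works. No larger α is possible: a(u,u) ≥ α||u||_{H^1}² means (1−α)∫(u')² ≥ (α−c)∫u², and for the modes u_n = sin(nπ(x−x₀)/L) (x₀ the left endpoint) one has ∫u_n²/∫(u_n')² = (L/(nπ))² → 0, so a(u_n,u_n)/||u_n||_{H^1}² → 1. Hence the optimal constant is α = 1.
Therefore α = 1.


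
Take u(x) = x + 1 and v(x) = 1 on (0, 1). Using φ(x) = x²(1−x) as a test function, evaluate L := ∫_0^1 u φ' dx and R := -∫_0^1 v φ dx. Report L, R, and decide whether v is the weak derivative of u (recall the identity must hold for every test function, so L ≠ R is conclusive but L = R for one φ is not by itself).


LHS = -1/12, RHS = -1/12. Yes, v = u' weakly.

u(x) = x + 1, classical derivative u'(x) = 1.
φ(x) = x²(1−x), so φ'(x) = x*(2 - 3*x).
Note φ(0) = φ(1) = 0, so the boundary term u·φ vanishes.
LHS = ∫_0^1 u(x) φ'(x) dx = ∫_0^1 (-3*x^3 - x^2 + 2*x) dx. Term by term:
  ∫_0^1 -3*x^3 dx = -3/4;  ∫_0^1 -x^2 dx = -1/3;  ∫_0^1 2*x dx = 1.
Sum: -3/4 − 1/3 + 1 = -1/12.
So LHS = -1/12.
∫_0^1 v(x) φ(x) dx = ∫_0^1 (-x^3 + x^2) dx. Term by term:
  ∫_0^1 -x^3 dx = -1/4;  ∫_0^1 x^2 dx = 1/3.
Sum: -1/4 + 1/3 = 1/12.
So RHS = -∫_0^1 v(x) φ(x) dx = -1/12.
LHS = RHS, so the identity holds for this test φ.
Moreover u is smooth here and v(x) = u'(x) = 1 pointwise, so the identity holds for every test function. Hence v is the weak derivative of u.


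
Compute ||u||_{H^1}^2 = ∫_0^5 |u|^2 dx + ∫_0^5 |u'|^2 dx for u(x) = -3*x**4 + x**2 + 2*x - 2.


||u||_{H^1}^2 = 72103715/21

The H^1 norm (squared) on an interval (0, L) is
  ||u||_{H^1}^2 = ∫_0^L u(x)^2 dx + ∫_0^L u'(x)^2 dx.
Compute u'(x) = -12*x**3 + 2*x + 2.
Then u(x)^2 = 9*x**8 - 6*x**6 - 12*x**5 + 13*x**4 + 4*x**3 - 8*x + 4 and u'(x)^2 = 144*x**6 - 48*x**4 - 48*x**3 + 4*x**2 + 8*x + 4.
Integrate each monomial from 0 to 5 using ∫_0^5 c·x^n dx = c·5^(n+1)/(n+1):
  ∫_0^5 u(x)^2 dx = ∫_0^5 (9*x^8 - 6*x^6 - 12*x^5 + 13*x^4 + 4*x^3 - 8*x + 4) dx. Term by term:
    ∫_0^5 9*x^8 dx = 1953125;  ∫_0^5 -6*x^6 dx = -468750/7;  ∫_0^5 -12*x^5 dx = -31250;
    ∫_0^5 13*x^4 dx = 8125;  ∫_0^5 4*x^3 dx = 625;  ∫_0^5 -8*x dx = -100;
    ∫_0^5 4 dx = 20.
  Sum: 1953125 − 468750/7 − 31250 + 8125 + 625 − 100 + 20 = 13045065/7.
  ∫_0^5 u'(x)^2 dx = ∫_0^5 (144*x^6 - 48*x^4 - 48*x^3 + 4*x^2 + 8*x + 4) dx. Term by term:
    ∫_0^5 144*x^6 dx = 11250000/7;  ∫_0^5 -48*x^4 dx = -30000;  ∫_0^5 -48*x^3 dx = -7500;
    ∫_0^5 4*x^2 dx = 500/3;  ∫_0^5 8*x dx = 100;  ∫_0^5 4 dx = 20.
  Sum: 11250000/7 − 30000 − 7500 + 500/3 + 100 + 20 = 32968520/21.
Adding: ||u||_{H^1}^2 = 13045065/7 + 32968520/21 = 72103715/21.


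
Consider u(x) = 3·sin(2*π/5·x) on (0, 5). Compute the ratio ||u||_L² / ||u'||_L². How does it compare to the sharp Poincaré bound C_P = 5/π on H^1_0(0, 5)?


||u||_L² / ||u'||_L² = 5/(2*π) < C_P = 5/π.

u(x) = 3·sin(2*π/5·x), so u'(x) = 6*π*cos(2*π*x/5)/5.
Writing u(x) = A·sin(kπx/L) with A = 3 and k = 2, use ∫_0^L sin²(kπx/L) dx = L/2 and ∫_0^L cos²(kπx/L) dx = L/2.
u² = 9·sin²(2*π/5·x) and (u')² = 36*π^2/25·cos²(2*π/5·x), and each of sin², cos² integrates to L/2 = 5/2 over (0, 5).
∫_0^5 u² dx = 45/2, so ||u||_L² = 3*sqrt(10)/2.
∫_0^5 (u')² dx = 18*π^2/5, so ||u'||_L² = 3*sqrt(10)*π/5.
Ratio ||u||_L² / ||u'||_L² = 5/(2*π).
Sharp Poincaré constant on H^1_0(0, 5) is C_P = L/π = 5/π, achieved by sin(π/5·x).
This is the k = 2 harmonic; the ratio L/(kπ) is strictly less than C_P = L/π, consistent with the sharp inequality ||u||_L² ≤ C_P ||u'||_L².


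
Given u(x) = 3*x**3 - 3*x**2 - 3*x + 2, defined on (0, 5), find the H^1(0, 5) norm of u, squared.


||u||_{H^1}^2 = 1202235/14

The H^1 norm (squared) on an interval (0, L) is
  ||u||_{H^1}^2 = ∫_0^L u(x)^2 dx + ∫_0^L u'(x)^2 dx.
Compute u'(x) = 9*x**2 - 6*x - 3.
Then u(x)^2 = 9*x**6 - 18*x**5 - 9*x**4 + 30*x**3 - 3*x**2 - 12*x + 4 and u'(x)^2 = 81*x**4 - 108*x**3 - 18*x**2 + 36*x + 9.
Integrate each monomial from 0 to 5 using ∫_0^5 c·x^n dx = c·5^(n+1)/(n+1):
  ∫_0^5 u(x)^2 dx = ∫_0^5 (9*x^6 - 18*x^5 - 9*x^4 + 30*x^3 - 3*x^2 - 12*x + 4) dx. Term by term:
    ∫_0^5 9*x^6 dx = 703125/7;  ∫_0^5 -18*x^5 dx = -46875;  ∫_0^5 -9*x^4 dx = -5625;
    ∫_0^5 30*x^3 dx = 9375/2;  ∫_0^5 -3*x^2 dx = -125;  ∫_0^5 -12*x dx = -150;
    ∫_0^5 4 dx = 20.
  Sum: 703125/7 − 46875 − 5625 + 9375/2 − 125 − 150 + 20 = 733305/14.
  ∫_0^5 u'(x)^2 dx = ∫_0^5 (81*x^4 - 108*x^3 - 18*x^2 + 36*x + 9) dx. Term by term:
    ∫_0^5 81*x^4 dx = 50625;  ∫_0^5 -108*x^3 dx = -16875;  ∫_0^5 -18*x^2 dx = -750;
    ∫_0^5 36*x dx = 450;  ∫_0^5 9 dx = 45.
  Sum: 50625 − 16875 − 750 + 450 + 45 = 33495.
Adding: ||u||_{H^1}^2 = 733305/14 + 33495 = 1202235/14.


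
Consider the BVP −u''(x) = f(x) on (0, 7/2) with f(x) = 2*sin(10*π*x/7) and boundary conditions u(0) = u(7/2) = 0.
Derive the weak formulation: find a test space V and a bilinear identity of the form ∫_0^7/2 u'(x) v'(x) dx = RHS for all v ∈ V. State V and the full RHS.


V = H^1_0(0, 7/2) (so v(0) = v(7/2) = 0); weak form: ∫_0^7/2 u'v' dx = ∫_0^7/2 (2*sin(10*π*x/7)) v dx for all v ∈ V.

Multiply both sides by a test function v and integrate from 0 to 7/2:
  ∫_0^7/2 −u''(x) v(x) dx = ∫_0^7/2 f(x) v(x) dx.
Integrate the LHS by parts once:
  ∫_0^7/2 −u'' v dx = −[u'(x) v(x)]_0^7/2 + ∫_0^7/2 u'(x) v'(x) dx.
Thus ∫_0^7/2 u'(x) v'(x) dx = ∫_0^7/2 f(x) v(x) dx + [u'(x) v(x)]_0^7/2.
Choose V so that boundary terms are either known or forced to vanish.
u is Dirichlet: u(0) = u(7/2) = 0. Let V = H^1_0(0, 7/2); then v(0) = v(7/2) = 0, and [u' v]_0^7/2 = 0.
Weak formulation: find u (satisfying any essential BC) such that ∫_0^7/2 u'(x) v'(x) dx = ∫_0^7/2 f v dx for all v ∈ V.
Substituting f(x) = 2*sin(10*π*x/7), the right-hand side is ∫_0^7/2 (2*sin(10*π*x/7)) v dx.


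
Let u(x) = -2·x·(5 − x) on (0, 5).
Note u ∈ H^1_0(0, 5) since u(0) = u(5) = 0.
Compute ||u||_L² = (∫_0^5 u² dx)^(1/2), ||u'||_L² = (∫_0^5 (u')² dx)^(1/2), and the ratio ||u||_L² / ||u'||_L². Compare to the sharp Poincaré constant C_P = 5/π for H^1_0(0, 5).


||u||_L² / ||u'||_L² = sqrt(10)/2 < C_P = 5/π.

u(x) = -2·x·(5 − x), so u'(x) = 4*x - 10.
u(x) = -2·x·(5 − x) vanishes at x = 0 and x = 5, so u ∈ H^1_0(0, 5). Differentiate via the product rule and integrate the resulting polynomials term by term.
  ∫_0^5 u² dx = ∫_0^5 (4*x^4 - 40*x^3 + 100*x^2) dx. Term by term:
    ∫_0^5 4*x^4 dx = 2500;  ∫_0^5 -40*x^3 dx = -6250;  ∫_0^5 100*x^2 dx = 12500/3.
  Sum: 2500 − 6250 + 12500/3 = 1250/3.
  ∫_0^5 (u')² dx = ∫_0^5 (16*x^2 - 80*x + 100) dx. Term by term:
    ∫_0^5 16*x^2 dx = 2000/3;  ∫_0^5 -80*x dx = -1000;  ∫_0^5 100 dx = 500.
  Sum: 2000/3 − 1000 + 500 = 500/3.
∫_0^5 u² dx = 1250/3, so ||u||_L² = 25*sqrt(6)/3.
∫_0^5 (u')² dx = 500/3, so ||u'||_L² = 10*sqrt(15)/3.
Ratio ||u||_L² / ||u'||_L² = sqrt(10)/2.
Sharp Poincaré constant on H^1_0(0, 5) is C_P = L/π = 5/π, achieved by sin(π/5·x).
A polynomial bump cannot attain the sharp Poincaré constant (only the first sine eigenfunction does), so the ratio is strictly less than C_P, consistent with ||u||_L² ≤ C_P ||u'||_L².


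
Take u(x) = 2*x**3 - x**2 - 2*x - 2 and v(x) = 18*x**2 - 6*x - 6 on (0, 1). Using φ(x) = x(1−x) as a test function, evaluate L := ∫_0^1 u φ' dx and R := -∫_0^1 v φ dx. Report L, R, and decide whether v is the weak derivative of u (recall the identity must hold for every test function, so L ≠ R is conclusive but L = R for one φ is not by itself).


LHS = 1/5, RHS = 3/5. No, v is not the weak derivative of u.

u(x) = 2*x**3 - x**2 - 2*x - 2, classical derivative u'(x) = 6*x**2 - 2*x - 2.
φ(x) = x(1−x), so φ'(x) = 1 - 2*x.
Note φ(0) = φ(1) = 0, so the boundary term u·φ vanishes.
LHS = ∫_0^1 u(x) φ'(x) dx = ∫_0^1 (-4*x^4 + 4*x^3 + 3*x^2 + 2*x - 2) dx. Term by term:
  ∫_0^1 -4*x^4 dx = -4/5;  ∫_0^1 4*x^3 dx = 1;  ∫_0^1 3*x^2 dx = 1;
  ∫_0^1 2*x dx = 1;  ∫_0^1 -2 dx = -2.
Sum: -4/5 + 1 + 1 + 1 − 2 = 1/5.
So LHS = 1/5.
∫_0^1 v(x) φ(x) dx = ∫_0^1 (-18*x^4 + 24*x^3 - 6*x) dx. Term by term:
  ∫_0^1 -18*x^4 dx = -18/5;  ∫_0^1 24*x^3 dx = 6;  ∫_0^1 -6*x dx = -3.
Sum: -18/5 + 6 − 3 = -3/5.
So RHS = -∫_0^1 v(x) φ(x) dx = 3/5.
LHS − RHS = -2/5 ≠ 0, so the identity fails.
(For a valid weak derivative the identity must hold for EVERY test function, in particular this one. The failure shows v is NOT the weak derivative of u.)
Correct weak derivative would be u'(x) = 6*x**2 - 2*x - 2.


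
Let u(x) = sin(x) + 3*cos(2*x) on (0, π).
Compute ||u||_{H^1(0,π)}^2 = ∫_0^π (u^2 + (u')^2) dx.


||u||_{H^1(0,π)}^2 = -20 + 47*π/2

u'(x) = -6*sin(2*x) + cos(x).
Expand u² and (u')² and integrate term by term on (0, π), using: for integers n ≥ 1, ∫_0^π sin²(nx) dx = ∫_0^π cos²(nx) dx = π/2; for n ≠ n', ∫_0^π sin(nx)sin(n'x) dx = ∫_0^π cos(nx)cos(n'x) dx = 0; and by product-to-sum, ∫_0^π sin(nx)cos(n'x) dx = ½∫_0^π [sin((n+n')x) + sin((n−n')x)] dx, which is 0 when n+n' is even and 2n/(n²−n'²) when n+n' is odd (it need not vanish on (0, π)).
  u² squared terms: (3)²·∫cos(2x)² dx = 9·π/2 = 9*π/2;  (1)²·∫sin(x)² dx = 1·π/2 = π/2.
  u² cross terms: 2·(3)·(1)·∫cos(2x)·sin(x) dx = 6·(-2/3) = -4.
  So ∫_0^π u² dx = 9*π/2 + π/2 − 4 = -4 + 5*π.
  (u')² squared terms: (-6)²·∫sin(2x)² dx = 36·π/2 = 18*π;  (1)²·∫cos(x)² dx = 1·π/2 = π/2.
  (u')² cross terms: 2·(-6)·(1)·∫sin(2x)·cos(x) dx = -12·(4/3) = -16.
  So ∫_0^π (u')² dx = 18*π + π/2 − 16 = -16 + 37*π/2.
||u||_{H^1}^2 = (-4 + 5*π) + (-16 + 37*π/2) = -20 + 47*π/2.


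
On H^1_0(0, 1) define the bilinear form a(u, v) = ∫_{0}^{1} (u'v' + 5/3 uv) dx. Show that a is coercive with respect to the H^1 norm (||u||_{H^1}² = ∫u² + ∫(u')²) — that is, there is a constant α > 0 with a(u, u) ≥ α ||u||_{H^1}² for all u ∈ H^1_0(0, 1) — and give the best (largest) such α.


α = 1

Coercivity of a(·,·) on H^1_0(0, 1) means a(u, u) ≥ α ||u||_{H^1}² for every u ∈ H^1_0.
The interval has length L = 1, and Poincaré/coercivity depend only on L. Here a(u, u) = ∫(u')² + (5/3)·∫u².
Here c = 5/3 ≥ 1, so a(u,u) = ∫(u')² + c∫u² ≥ ∫(u')² + ∫u² = ||u||_{H^1}², i.e. α = 1 works. No larger α is possible: a(u,u) ≥ α||u||_{H^1}² means (1−α)∫(u')² ≥ (α−c)∫u², and for the modes u_n = sin(nπ(x−x₀)/L) (x₀ the left endpoint) one has ∫u_n²/∫(u_n')² = (L/(nπ))² → 0, so a(u_n,u_n)/||u_n||_{H^1}² → 1. Hence the optimal constant is α = 1.
Therefore α = 1.


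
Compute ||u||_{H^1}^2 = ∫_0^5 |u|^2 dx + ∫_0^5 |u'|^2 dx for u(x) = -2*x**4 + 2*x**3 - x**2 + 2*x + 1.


||u||_{H^1}^2 = 65384675/63

The H^1 norm (squared) on an interval (0, L) is
  ||u||_{H^1}^2 = ∫_0^L u(x)^2 dx + ∫_0^L u'(x)^2 dx.
Compute u'(x) = -8*x**3 + 6*x**2 - 2*x + 2.
Then u(x)^2 = 4*x**8 - 8*x**7 + 8*x**6 - 12*x**5 + 5*x**4 + 2*x**2 + 4*x + 1 and u'(x)^2 = 64*x**6 - 96*x**5 + 68*x**4 - 56*x**3 + 28*x**2 - 8*x + 4.
Integrate each monomial from 0 to 5 using ∫_0^5 c·x^n dx = c·5^(n+1)/(n+1):
  ∫_0^5 u(x)^2 dx = ∫_0^5 (4*x^8 - 8*x^7 + 8*x^6 - 12*x^5 + 5*x^4 + 2*x^2 + 4*x + 1) dx. Term by term:
    ∫_0^5 4*x^8 dx = 7812500/9;  ∫_0^5 -8*x^7 dx = -390625;  ∫_0^5 8*x^6 dx = 625000/7;
    ∫_0^5 -12*x^5 dx = -31250;  ∫_0^5 5*x^4 dx = 3125;  ∫_0^5 2*x^2 dx = 250/3;
    ∫_0^5 4*x dx = 50;  ∫_0^5 1 dx = 5.
  Sum: 7812500/9 − 390625 + 625000/7 − 31250 + 3125 + 250/3 + 50 + 5 = 33939965/63.
  ∫_0^5 u'(x)^2 dx = ∫_0^5 (64*x^6 - 96*x^5 + 68*x^4 - 56*x^3 + 28*x^2 - 8*x + 4) dx. Term by term:
    ∫_0^5 64*x^6 dx = 5000000/7;  ∫_0^5 -96*x^5 dx = -250000;  ∫_0^5 68*x^4 dx = 42500;
    ∫_0^5 -56*x^3 dx = -8750;  ∫_0^5 28*x^2 dx = 3500/3;  ∫_0^5 -8*x dx = -100;
    ∫_0^5 4 dx = 20.
  Sum: 5000000/7 − 250000 + 42500 − 8750 + 3500/3 − 100 + 20 = 10481570/21.
Adding: ||u||_{H^1}^2 = 33939965/63 + 10481570/21 = 65384675/63.


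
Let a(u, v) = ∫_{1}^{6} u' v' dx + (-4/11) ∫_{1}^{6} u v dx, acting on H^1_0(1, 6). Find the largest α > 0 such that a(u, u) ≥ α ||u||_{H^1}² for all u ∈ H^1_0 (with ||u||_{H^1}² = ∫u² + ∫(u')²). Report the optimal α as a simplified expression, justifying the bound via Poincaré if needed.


α = (-100/11 + π^2)/(π^2 + 25)

Coercivity of a(·,·) on H^1_0(1, 6) means a(u, u) ≥ α ||u||_{H^1}² for every u ∈ H^1_0.
The interval has length L = 5, and Poincaré/coercivity depend only on L. Here a(u, u) = ∫(u')² + (-4/11)·∫u².
Here c = -4/11 < 0 with |c| < (π/L)² = π^2/25, so coercivity still holds. The condition a(u,u) ≥ α||u||_{H^1}² reads (1−α)∫(u')² ≥ (α−c)∫u². Any admissible α is ≤ 1 (rapidly oscillating u have ∫u²/∫(u')² → 0), and α = 1 would force 0 ≥ (1−c)∫u², impossible since c < 1; so 1−α > 0. By the sharp Poincaré inequality on H^1_0 of an interval of length L, ∫(u')² ≥ (π/L)²∫u² with equality for the first sine mode sin(π(x−x₀)/L) (x₀ the left endpoint), so the inequality holds for all u iff (1−α)(π/L)² ≥ α − c, i.e. α ≤ ((π/L)² + c)/((π/L)² + 1) = (1 + c(L/π)²)/(1 + (L/π)²). (Direct route, valid since c ≤ 0: Poincaré gives c∫u² ≥ c(L/π)²∫(u')², so a(u,u) ≥ (1 + c(L/π)²)∫(u')², while ||u||_{H^1}² ≤ (1 + (L/π)²)∫(u')²; dividing yields the same α.) With (π/L)² = π^2/25 and c = -4/11, the largest admissible constant is α = ((π/L)² + c)/((π/L)² + 1).
Simplifying, α = (-100/11 + π^2)/(π^2 + 25).


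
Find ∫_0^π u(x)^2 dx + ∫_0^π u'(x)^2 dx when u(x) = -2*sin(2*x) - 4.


||u||_{H^1(0,π)}^2 = 26*π

u'(x) = -4*cos(2*x).
Expand u² and (u')² and integrate term by term on (0, π), using: for integers n ≥ 1, ∫_0^π sin²(nx) dx = ∫_0^π cos²(nx) dx = π/2; for n ≠ n', ∫_0^π sin(nx)sin(n'x) dx = ∫_0^π cos(nx)cos(n'x) dx = 0; and by product-to-sum, ∫_0^π sin(nx)cos(n'x) dx = ½∫_0^π [sin((n+n')x) + sin((n−n')x)] dx, which is 0 when n+n' is even and 2n/(n²−n'²) when n+n' is odd (it need not vanish on (0, π)). For the constant mode: ∫_0^π 1 dx = π, ∫_0^π cos(nx) dx = 0, ∫_0^π sin(nx) dx = (1−(−1)^n)/n.
  u² squared terms: (-4)²·∫1 dx = 16·π = 16*π;  (-2)²·∫sin(2x)² dx = 4·π/2 = 2*π.
  u² cross terms: 2·(-4)·(-2)·∫1·sin(2x) dx = 16·(0) = 0.
  So ∫_0^π u² dx = 16*π + 2*π + 0 = 18*π.
  (u')² squared terms: (-4)²·∫cos(2x)² dx = 16·π/2 = 8*π.
  So ∫_0^π (u')² dx = 8*π.
||u||_{H^1}^2 = (18*π) + (8*π) = 26*π.


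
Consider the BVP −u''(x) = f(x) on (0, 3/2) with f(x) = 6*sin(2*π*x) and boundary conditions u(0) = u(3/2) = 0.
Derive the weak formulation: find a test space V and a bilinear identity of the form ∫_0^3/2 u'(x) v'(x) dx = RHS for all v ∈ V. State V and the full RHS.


V = H^1_0(0, 3/2) (so v(0) = v(3/2) = 0); weak form: ∫_0^3/2 u'v' dx = ∫_0^3/2 (6*sin(2*π*x)) v dx for all v ∈ V.

Multiply both sides by a test function v and integrate from 0 to 3/2:
  ∫_0^3/2 −u''(x) v(x) dx = ∫_0^3/2 f(x) v(x) dx.
Integrate the LHS by parts once:
  ∫_0^3/2 −u'' v dx = −[u'(x) v(x)]_0^3/2 + ∫_0^3/2 u'(x) v'(x) dx.
Thus ∫_0^3/2 u'(x) v'(x) dx = ∫_0^3/2 f(x) v(x) dx + [u'(x) v(x)]_0^3/2.
Choose V so that boundary terms are either known or forced to vanish.
u is Dirichlet: u(0) = u(3/2) = 0. Let V = H^1_0(0, 3/2); then v(0) = v(3/2) = 0, and [u' v]_0^3/2 = 0.
Weak formulation: find u (satisfying any essential BC) such that ∫_0^3/2 u'(x) v'(x) dx = ∫_0^3/2 f v dx for all v ∈ V.
Substituting f(x) = 6*sin(2*π*x), the right-hand side is ∫_0^3/2 (6*sin(2*π*x)) v dx.


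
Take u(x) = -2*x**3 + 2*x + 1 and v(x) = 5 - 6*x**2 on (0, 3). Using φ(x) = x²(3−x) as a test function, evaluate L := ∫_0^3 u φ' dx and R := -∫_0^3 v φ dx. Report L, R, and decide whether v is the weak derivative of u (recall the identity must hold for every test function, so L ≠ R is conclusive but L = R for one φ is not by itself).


LHS = 1323/10, RHS = 2241/20. No, v is not the weak derivative of u.

u(x) = -2*x**3 + 2*x + 1, classical derivative u'(x) = 2 - 6*x**2.
φ(x) = x²(3−x), so φ'(x) = 3*x*(2 - x).
Note φ(0) = φ(3) = 0, so the boundary term u·φ vanishes.
LHS = ∫_0^3 u(x) φ'(x) dx = ∫_0^3 (6*x^5 - 12*x^4 - 6*x^3 + 9*x^2 + 6*x) dx. Term by term:
  ∫_0^3 6*x^5 dx = 729;  ∫_0^3 -12*x^4 dx = -2916/5;  ∫_0^3 -6*x^3 dx = -243/2;
  ∫_0^3 9*x^2 dx = 81;  ∫_0^3 6*x dx = 27.
Sum: 729 − 2916/5 − 243/2 + 81 + 27 = 1323/10.
So LHS = 1323/10.
∫_0^3 v(x) φ(x) dx = ∫_0^3 (6*x^5 - 18*x^4 - 5*x^3 + 15*x^2) dx. Term by term:
  ∫_0^3 6*x^5 dx = 729;  ∫_0^3 -18*x^4 dx = -4374/5;  ∫_0^3 -5*x^3 dx = -405/4;
  ∫_0^3 15*x^2 dx = 135.
Sum: 729 − 4374/5 − 405/4 + 135 = -2241/20.
So RHS = -∫_0^3 v(x) φ(x) dx = 2241/20.
LHS − RHS = 81/4 ≠ 0, so the identity fails.
(For a valid weak derivative the identity must hold for EVERY test function, in particular this one. The failure shows v is NOT the weak derivative of u.)
Correct weak derivative would be u'(x) = 2 - 6*x**2.
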